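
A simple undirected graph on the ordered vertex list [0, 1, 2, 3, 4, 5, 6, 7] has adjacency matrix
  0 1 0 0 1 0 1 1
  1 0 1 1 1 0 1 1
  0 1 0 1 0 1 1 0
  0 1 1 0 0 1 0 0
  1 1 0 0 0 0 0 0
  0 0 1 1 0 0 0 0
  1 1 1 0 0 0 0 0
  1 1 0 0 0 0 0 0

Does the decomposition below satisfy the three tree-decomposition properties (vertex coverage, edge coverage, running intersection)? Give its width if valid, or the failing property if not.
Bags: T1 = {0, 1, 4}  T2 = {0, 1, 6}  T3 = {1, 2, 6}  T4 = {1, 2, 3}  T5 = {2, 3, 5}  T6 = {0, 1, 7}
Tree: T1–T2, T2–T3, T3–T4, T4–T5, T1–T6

Every vertex of G appears in some bag (union = {0, 1, 2, 3, 4, 5, 6, 7}); every edge is covered by a bag; and for each vertex v the set of bags containing v is connected in the bag tree. The decomposition is therefore valid. The largest bag has 3 vertices, so the width is 2.

Yes; width 2.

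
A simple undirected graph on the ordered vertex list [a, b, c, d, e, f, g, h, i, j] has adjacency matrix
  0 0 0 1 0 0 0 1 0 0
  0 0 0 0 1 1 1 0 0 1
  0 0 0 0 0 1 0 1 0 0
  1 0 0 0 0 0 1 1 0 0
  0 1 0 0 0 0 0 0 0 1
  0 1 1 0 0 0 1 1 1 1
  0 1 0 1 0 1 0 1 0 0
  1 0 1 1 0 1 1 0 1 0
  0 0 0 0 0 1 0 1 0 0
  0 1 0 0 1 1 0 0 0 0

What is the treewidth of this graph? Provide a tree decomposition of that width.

Treewidth 2.
Bags: B1 = {f, g, h}  B2 = {f, h, i}  B3 = {b, f, g}  B4 = {b, f, j}  B5 = {b, e, j}  B6 = {d, g, h}  B7 = {a, d, h}  B8 = {c, f, h}
Tree: B1–B2, B1–B3, B3–B4, B4–B5, B1–B6, B6–B7, B2–B8

Every bag has size at most 3, so the width is 3 − 1 = 2 and tw(G) ≤ 2. On the other hand G contains the 3-clique {d, g, h}. A clique must lie in a single bag of any decomposition, so no decomposition can have width below 2. Therefore the treewidth is 2.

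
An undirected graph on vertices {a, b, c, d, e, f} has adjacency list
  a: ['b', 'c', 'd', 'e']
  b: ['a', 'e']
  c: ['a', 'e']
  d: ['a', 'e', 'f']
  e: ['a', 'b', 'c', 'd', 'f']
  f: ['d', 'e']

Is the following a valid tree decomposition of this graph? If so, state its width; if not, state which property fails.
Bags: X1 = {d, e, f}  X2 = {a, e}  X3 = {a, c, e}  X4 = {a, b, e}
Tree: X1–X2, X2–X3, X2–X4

A tree decomposition must satisfy three properties: every vertex lies in some bag; for every edge, both endpoints lie together in some bag; and for every vertex, the bags containing it form a connected subtree. Here edge (d,a) lies in no bag, so the decomposition is invalid.

No — edge (d,a) lies in no bag.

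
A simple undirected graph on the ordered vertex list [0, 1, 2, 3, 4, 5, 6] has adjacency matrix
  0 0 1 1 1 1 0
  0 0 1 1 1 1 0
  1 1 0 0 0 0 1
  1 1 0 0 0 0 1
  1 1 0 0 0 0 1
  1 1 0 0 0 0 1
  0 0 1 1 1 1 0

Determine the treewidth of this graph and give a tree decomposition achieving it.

Each bag holds 4 vertices, so the decomposition has width 3, which upper-bounds the treewidth. For the lower bound: the 4 vertex sets {0,4}, {1,5}, {6}, {3} are disjoint, each induces a connected subgraph, and every pair is joined by at least one edge of G. Contracting each set to a single vertex therefore yields K_{4} as a minor, and since treewidth is minor-monotone, tw(G) ≥ tw(K_{4}) = 3. Combining the bounds, tw(G) = 3.

Treewidth 3.
One optimal decomposition is:
Bags: B1 = {0, 1, 4, 6}  B2 = {0, 1, 5, 6}  B3 = {0, 1, 3, 6}  B4 = {0, 1, 2, 6}
Tree: B1–B2, B2–B3, B3–B4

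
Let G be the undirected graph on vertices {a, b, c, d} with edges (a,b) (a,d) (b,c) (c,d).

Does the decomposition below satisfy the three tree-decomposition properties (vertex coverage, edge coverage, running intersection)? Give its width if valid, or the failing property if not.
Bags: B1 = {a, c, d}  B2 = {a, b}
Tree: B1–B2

No — edge (c,b) lies in no bag.

A tree decomposition must satisfy three properties: every vertex lies in some bag; for every edge, both endpoints lie together in some bag; and for every vertex, the bags containing it form a connected subtree. Here edge (c,b) lies in no bag, so the decomposition is invalid.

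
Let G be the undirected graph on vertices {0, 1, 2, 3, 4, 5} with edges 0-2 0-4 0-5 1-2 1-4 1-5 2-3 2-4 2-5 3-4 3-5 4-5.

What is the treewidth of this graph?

A width-3 tree decomposition is:
Bags: B1 = {2, 3, 4, 5}  B2 = {1, 2, 4, 5}  B3 = {0, 2, 4, 5}
Tree: B1–B2, B2–B3
Each bag holds 4 vertices, so the decomposition has width 3, which upper-bounds the treewidth. On the other hand G contains the 4-clique {0, 2, 4, 5}. A clique must lie in a single bag of any decomposition, so no decomposition can have width below 3. Therefore the treewidth is 3.

3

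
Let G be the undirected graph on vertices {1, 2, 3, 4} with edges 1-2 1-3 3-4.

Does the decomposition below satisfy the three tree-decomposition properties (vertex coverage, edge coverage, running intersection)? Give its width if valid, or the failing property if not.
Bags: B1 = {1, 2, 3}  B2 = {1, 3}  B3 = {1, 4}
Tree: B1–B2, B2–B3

A tree decomposition must satisfy three properties: every vertex lies in some bag; for every edge, both endpoints lie together in some bag; and for every vertex, the bags containing it form a connected subtree. Here edge (3,4) lies in no bag, so the decomposition is invalid.

No — edge (3,4) lies in no bag.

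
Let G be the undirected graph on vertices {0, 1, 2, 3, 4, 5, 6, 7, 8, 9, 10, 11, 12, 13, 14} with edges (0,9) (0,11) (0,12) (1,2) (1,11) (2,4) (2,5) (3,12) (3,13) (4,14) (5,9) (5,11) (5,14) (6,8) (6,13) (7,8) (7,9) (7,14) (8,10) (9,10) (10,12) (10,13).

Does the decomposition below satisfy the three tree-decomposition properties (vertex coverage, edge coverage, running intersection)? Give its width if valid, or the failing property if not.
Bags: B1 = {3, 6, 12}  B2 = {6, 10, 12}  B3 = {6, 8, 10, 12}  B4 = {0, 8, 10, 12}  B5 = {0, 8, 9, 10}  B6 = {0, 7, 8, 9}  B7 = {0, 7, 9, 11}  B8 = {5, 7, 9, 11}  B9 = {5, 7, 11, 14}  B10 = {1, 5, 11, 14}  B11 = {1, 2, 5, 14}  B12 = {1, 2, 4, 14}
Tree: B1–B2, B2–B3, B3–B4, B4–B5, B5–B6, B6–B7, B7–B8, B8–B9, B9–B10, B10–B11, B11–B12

No — vertex 13 appears in no bag.

A tree decomposition must satisfy three properties: every vertex lies in some bag; for every edge, both endpoints lie together in some bag; and for every vertex, the bags containing it form a connected subtree. Here vertex 13 appears in no bag, so the decomposition is invalid.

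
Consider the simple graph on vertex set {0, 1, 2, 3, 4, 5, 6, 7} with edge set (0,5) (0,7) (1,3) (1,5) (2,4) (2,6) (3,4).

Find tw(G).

A width-1 tree decomposition is:
Bags: B1 = {2, 6}  B2 = {2, 4}  B3 = {3, 4}  B4 = {1, 3}  B5 = {1, 5}  B6 = {0, 5}  B7 = {0, 7}
Tree: B1–B2, B2–B3, B3–B4, B4–B5, B5–B6, B6–B7
Each bag holds 2 vertices, so the decomposition has width 1, which upper-bounds the treewidth. G has an edge, so its treewidth is at least 1. Therefore the treewidth is 1.

1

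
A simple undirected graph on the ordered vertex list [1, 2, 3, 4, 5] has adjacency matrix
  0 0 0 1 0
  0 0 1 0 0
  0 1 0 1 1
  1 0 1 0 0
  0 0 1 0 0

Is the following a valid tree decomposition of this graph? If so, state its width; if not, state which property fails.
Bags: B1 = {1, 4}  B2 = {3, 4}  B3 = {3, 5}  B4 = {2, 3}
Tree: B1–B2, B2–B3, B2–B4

Checking the three conditions: (i) the bags cover all of {1, 2, 3, 4, 5}; (ii) for each edge, some bag contains both endpoints; (iii) the bags containing any fixed vertex form a subtree. All hold, so the decomposition is valid with width 2 − 1 = 1.

Yes; width 1.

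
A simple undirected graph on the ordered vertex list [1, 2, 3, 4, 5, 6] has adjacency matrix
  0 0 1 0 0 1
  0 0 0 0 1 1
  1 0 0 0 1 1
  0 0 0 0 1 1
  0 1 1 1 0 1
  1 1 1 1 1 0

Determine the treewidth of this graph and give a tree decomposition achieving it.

Treewidth 2.
One such decomposition:
Bags: B1 = {1, 3, 6}  B2 = {3, 5, 6}  B3 = {4, 5, 6}  B4 = {2, 5, 6}
Tree: B1–B2, B2–B3, B2–B4

Each bag holds 3 vertices, so the decomposition has width 2, which upper-bounds the treewidth. On the other hand G contains the 3-clique {1, 3, 6}. A clique must lie in a single bag of any decomposition, so no decomposition can have width below 2. Combining the bounds, tw(G) = 2.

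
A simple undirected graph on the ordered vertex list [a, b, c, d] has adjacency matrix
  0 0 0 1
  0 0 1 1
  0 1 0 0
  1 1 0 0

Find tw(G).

A width-1 tree decomposition is:
Bags: B1 = {a, d}  B2 = {b, d}  B3 = {b, c}
Tree: B1–B2, B2–B3
Each bag holds 2 vertices, so the decomposition has width 1, which upper-bounds the treewidth. Since G has at least one edge (e.g. a–d), it is not an edgeless graph, so tw(G) ≥ 1. Hence tw(G) = 1 exactly.

1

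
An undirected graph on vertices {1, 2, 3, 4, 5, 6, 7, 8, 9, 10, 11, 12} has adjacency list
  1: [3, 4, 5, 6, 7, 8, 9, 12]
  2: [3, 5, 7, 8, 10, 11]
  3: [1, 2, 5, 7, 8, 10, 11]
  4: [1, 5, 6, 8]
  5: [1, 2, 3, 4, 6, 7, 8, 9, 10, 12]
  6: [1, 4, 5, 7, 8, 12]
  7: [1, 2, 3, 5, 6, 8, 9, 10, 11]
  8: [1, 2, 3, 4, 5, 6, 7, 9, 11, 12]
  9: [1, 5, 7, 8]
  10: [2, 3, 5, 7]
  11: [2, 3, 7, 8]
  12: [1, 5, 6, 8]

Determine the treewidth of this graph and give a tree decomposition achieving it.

Treewidth 4.
Bags: B1 = {1, 3, 5, 7, 8}  B2 = {2, 3, 5, 7, 8}  B3 = {1, 5, 6, 7, 8}  B4 = {1, 5, 7, 8, 9}  B5 = {2, 3, 7, 8, 11}  B6 = {1, 4, 5, 6, 8}  B7 = {2, 3, 5, 7, 10}  B8 = {1, 5, 6, 8, 12}
Tree: B1–B2, B1–B3, B1–B4, B2–B5, B3–B6, B2–B7, B3–B8

Each bag holds 5 vertices, so the decomposition has width 4, which upper-bounds the treewidth. For the lower bound, the 5 vertices {2, 3, 7, 8, 11} are pairwise adjacent, and any tree decomposition puts a clique entirely inside one bag — forcing width ≥ 4. Therefore the treewidth is 4.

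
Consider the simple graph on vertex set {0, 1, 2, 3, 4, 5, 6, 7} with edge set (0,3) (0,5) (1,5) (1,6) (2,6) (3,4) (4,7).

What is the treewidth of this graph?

1

A width-1 tree decomposition is:
Bags: B1 = {4, 7}  B2 = {3, 4}  B3 = {0, 3}  B4 = {0, 5}  B5 = {1, 5}  B6 = {1, 6}  B7 = {2, 6}
Tree: B1–B2, B2–B3, B3–B4, B4–B5, B5–B6, B6–B7
Every bag has size at most 2, so the width is 2 − 1 = 1 and tw(G) ≤ 1. Any graph with an edge has treewidth ≥ 1, and G has the edge 7–4. The upper and lower bounds meet at 1, so that is the treewidth.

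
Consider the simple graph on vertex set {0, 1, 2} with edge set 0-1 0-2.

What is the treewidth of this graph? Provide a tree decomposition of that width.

The largest bag has 2 vertices, giving width 1; this decomposition certifies tw(G) ≤ 1. Any graph with an edge has treewidth ≥ 1, and G has the edge 2–0. The upper and lower bounds meet at 1, so that is the treewidth.

Treewidth 1.
One such decomposition:
Bags: B1 = {0, 2}  B2 = {0, 1}
Tree: B1–B2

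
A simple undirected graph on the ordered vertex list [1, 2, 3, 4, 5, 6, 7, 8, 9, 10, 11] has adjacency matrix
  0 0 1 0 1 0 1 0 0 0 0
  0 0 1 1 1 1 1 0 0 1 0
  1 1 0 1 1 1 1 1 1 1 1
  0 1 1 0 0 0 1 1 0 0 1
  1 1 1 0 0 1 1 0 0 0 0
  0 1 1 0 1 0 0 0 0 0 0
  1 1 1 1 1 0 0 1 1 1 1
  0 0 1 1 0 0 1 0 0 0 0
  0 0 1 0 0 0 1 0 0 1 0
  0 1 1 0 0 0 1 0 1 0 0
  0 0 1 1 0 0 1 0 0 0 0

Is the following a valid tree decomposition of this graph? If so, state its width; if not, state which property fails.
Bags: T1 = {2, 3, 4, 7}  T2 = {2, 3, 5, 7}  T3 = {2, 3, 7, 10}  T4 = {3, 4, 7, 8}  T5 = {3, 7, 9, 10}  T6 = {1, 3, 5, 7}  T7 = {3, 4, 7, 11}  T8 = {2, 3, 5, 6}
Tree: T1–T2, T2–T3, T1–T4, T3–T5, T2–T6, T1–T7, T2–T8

Yes; width 3.

Checking the three conditions: (i) the bags cover all of {1, 2, 3, 4, 5, 6, 7, 8, 9, 10, 11}; (ii) for each edge, some bag contains both endpoints; (iii) the bags containing any fixed vertex form a subtree. All hold, so the decomposition is valid with width 4 − 1 = 3.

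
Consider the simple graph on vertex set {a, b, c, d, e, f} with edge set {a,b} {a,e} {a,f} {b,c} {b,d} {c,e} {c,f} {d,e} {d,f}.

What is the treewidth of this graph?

A width-3 tree decomposition is:
Bags: B1 = {a, c, d, f}  B2 = {a, c, d, e}  B3 = {a, b, c, d}
Tree: B1–B2, B2–B3
Each bag holds 4 vertices, so the decomposition has width 3, which upper-bounds the treewidth. For the lower bound: the 4 vertex sets {c,f}, {a,e}, {d}, {b} are disjoint, each induces a connected subgraph, and every pair is joined by at least one edge of G. Contracting each set to a single vertex therefore yields K_{4} as a minor, and since treewidth is minor-monotone, tw(G) ≥ tw(K_{4}) = 3. Hence tw(G) = 3 exactly.

3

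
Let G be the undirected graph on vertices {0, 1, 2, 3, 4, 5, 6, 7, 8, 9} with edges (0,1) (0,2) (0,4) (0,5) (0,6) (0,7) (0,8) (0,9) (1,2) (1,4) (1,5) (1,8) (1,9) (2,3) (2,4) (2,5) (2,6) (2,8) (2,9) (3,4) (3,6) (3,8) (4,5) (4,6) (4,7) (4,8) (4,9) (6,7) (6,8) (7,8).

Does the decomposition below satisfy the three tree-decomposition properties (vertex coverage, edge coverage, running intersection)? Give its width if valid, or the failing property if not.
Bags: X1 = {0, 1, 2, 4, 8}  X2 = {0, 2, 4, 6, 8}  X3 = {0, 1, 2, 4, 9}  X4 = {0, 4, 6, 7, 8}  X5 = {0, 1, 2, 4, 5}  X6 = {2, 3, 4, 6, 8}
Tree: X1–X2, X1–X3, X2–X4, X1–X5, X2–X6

Yes; width 4.

Vertex coverage: the bags together contain {0, 1, 2, 3, 4, 5, 6, 7, 8, 9}, the full vertex set. Edge coverage: each edge of G has both endpoints in at least one bag. Running intersection: for every vertex, the bags containing it form a connected subtree. All three properties hold, so this is a valid tree decomposition of width max|bag| − 1 = 4, and hence tw(G) ≤ 4.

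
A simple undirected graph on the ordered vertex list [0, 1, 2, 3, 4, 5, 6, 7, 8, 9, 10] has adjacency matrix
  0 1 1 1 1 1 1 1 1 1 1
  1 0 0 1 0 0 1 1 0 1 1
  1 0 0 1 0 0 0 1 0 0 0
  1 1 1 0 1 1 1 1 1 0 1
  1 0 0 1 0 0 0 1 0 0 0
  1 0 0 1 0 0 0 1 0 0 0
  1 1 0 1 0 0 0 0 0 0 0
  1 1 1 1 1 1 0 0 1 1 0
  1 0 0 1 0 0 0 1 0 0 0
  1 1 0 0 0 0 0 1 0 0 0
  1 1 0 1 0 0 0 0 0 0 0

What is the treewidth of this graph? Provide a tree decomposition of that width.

Treewidth 3.
One such decomposition:
Bags: B1 = {0, 1, 3, 7}  B2 = {0, 1, 7, 9}  B3 = {0, 2, 3, 7}  B4 = {0, 3, 7, 8}  B5 = {0, 3, 5, 7}  B6 = {0, 3, 4, 7}  B7 = {0, 1, 3, 6}  B8 = {0, 1, 3, 10}
Tree: B1–B2, B1–B3, B3–B4, B3–B5, B3–B6, B1–B7, B1–B8

Every bag has size at most 4, so the width is 4 − 1 = 3 and tw(G) ≤ 3. Conversely, {0, 1, 7, 9} is a clique of size 4, and the vertices of any clique must share a bag in every tree decomposition; so some bag has ≥ 4 vertices and tw(G) ≥ 3. Hence tw(G) = 3 exactly.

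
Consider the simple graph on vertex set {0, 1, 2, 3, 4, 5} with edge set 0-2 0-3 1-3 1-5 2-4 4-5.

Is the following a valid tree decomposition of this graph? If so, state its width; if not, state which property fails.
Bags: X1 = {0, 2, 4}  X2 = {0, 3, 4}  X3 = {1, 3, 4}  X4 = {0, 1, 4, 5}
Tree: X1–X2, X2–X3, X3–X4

A tree decomposition must satisfy three properties: every vertex lies in some bag; for every edge, both endpoints lie together in some bag; and for every vertex, the bags containing it form a connected subtree. Here bags containing vertex 0 are not connected in the tree, so the decomposition is invalid.

No — bags containing vertex 0 are not connected in the tree.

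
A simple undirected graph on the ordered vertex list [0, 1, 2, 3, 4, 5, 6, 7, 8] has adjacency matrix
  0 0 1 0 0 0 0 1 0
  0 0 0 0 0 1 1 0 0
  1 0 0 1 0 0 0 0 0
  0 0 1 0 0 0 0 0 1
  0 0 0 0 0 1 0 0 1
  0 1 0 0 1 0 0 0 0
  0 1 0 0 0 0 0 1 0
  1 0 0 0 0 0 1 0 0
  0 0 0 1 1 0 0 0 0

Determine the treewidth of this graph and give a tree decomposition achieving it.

Each bag holds 3 vertices, so the decomposition has width 2, which upper-bounds the treewidth. The edges 3–8–4–5–1–6–7–0–2–3 form a cycle, so G is not a tree and its treewidth is at least 2. Combining the bounds, tw(G) = 2.

Treewidth 2.
One optimal decomposition is:
Bags: B1 = {3, 4, 8}  B2 = {3, 4, 5}  B3 = {1, 3, 5}  B4 = {1, 3, 6}  B5 = {3, 6, 7}  B6 = {0, 3, 7}  B7 = {0, 2, 3}
Tree: B1–B2, B2–B3, B3–B4, B4–B5, B5–B6, B6–B7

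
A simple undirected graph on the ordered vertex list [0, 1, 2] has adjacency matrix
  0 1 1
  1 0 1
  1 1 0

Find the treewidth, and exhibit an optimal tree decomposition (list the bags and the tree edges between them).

A single bag containing all 3 vertices is trivially a valid decomposition of width 2. Conversely, {0, 1, 2} is a clique of size 3, and the vertices of any clique must share a bag in every tree decomposition; so some bag has ≥ 3 vertices and tw(G) ≥ 2. The upper and lower bounds meet at 2, so that is the treewidth.

Treewidth 2.
One optimal decomposition is:
Bags: B1 = {0, 1, 2}
Tree: (single bag)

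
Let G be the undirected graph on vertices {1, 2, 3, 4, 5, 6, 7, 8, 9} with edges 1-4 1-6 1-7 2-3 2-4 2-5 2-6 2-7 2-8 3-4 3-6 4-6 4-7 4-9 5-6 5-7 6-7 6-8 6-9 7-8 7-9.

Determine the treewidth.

3

A width-3 tree decomposition is:
Bags: B1 = {2, 4, 6, 7}  B2 = {1, 4, 6, 7}  B3 = {2, 3, 4, 6}  B4 = {4, 6, 7, 9}  B5 = {2, 6, 7, 8}  B6 = {2, 5, 6, 7}
Tree: B1–B2, B1–B3, B1–B4, B1–B5, B5–B6
Each bag holds 4 vertices, so the decomposition has width 3, which upper-bounds the treewidth. On the other hand G contains the 4-clique {2, 3, 4, 6}. A clique must lie in a single bag of any decomposition, so no decomposition can have width below 3. Therefore the treewidth is 3.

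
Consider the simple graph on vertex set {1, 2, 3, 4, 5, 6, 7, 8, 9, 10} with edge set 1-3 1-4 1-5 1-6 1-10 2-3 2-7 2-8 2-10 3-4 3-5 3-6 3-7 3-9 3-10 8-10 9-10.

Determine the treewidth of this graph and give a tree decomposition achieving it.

The largest bag has 3 vertices, giving width 2; this decomposition certifies tw(G) ≤ 2. On the other hand G contains the 3-clique {2, 8, 10}. A clique must lie in a single bag of any decomposition, so no decomposition can have width below 2. Therefore the treewidth is 2.

Treewidth 2.
One optimal decomposition is:
Bags: B1 = {2, 3, 10}  B2 = {2, 8, 10}  B3 = {1, 3, 10}  B4 = {1, 3, 5}  B5 = {3, 9, 10}  B6 = {1, 3, 4}  B7 = {2, 3, 7}  B8 = {1, 3, 6}
Tree: B1–B2, B1–B3, B3–B4, B1–B5, B3–B6, B1–B7, B4–B8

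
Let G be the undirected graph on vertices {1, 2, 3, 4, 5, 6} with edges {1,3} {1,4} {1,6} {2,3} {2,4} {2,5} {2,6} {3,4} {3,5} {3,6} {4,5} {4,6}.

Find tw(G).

A width-3 tree decomposition is:
Bags: B1 = {2, 3, 4, 5}  B2 = {2, 3, 4, 6}  B3 = {1, 3, 4, 6}
Tree: B1–B2, B2–B3
Each bag holds 4 vertices, so the decomposition has width 3, which upper-bounds the treewidth. For the lower bound, the 4 vertices {1, 3, 4, 6} are pairwise adjacent, and any tree decomposition puts a clique entirely inside one bag — forcing width ≥ 3. Hence tw(G) = 3 exactly.

3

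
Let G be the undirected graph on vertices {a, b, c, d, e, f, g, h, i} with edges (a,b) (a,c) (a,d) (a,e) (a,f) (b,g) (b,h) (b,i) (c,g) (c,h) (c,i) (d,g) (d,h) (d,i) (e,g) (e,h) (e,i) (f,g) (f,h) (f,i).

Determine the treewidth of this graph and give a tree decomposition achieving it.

Each bag holds 5 vertices, so the decomposition has width 4, which upper-bounds the treewidth. For the lower bound: the 5 vertex sets {e,g}, {d,h}, {a,f}, {i}, {b} are disjoint, each induces a connected subgraph, and every pair is joined by at least one edge of G. Contracting each set to a single vertex therefore yields K_{5} as a minor, and since treewidth is minor-monotone, tw(G) ≥ tw(K_{5}) = 4. Combining the bounds, tw(G) = 4.

Treewidth 4.
One such decomposition:
Bags: B1 = {a, e, g, h, i}  B2 = {a, d, g, h, i}  B3 = {a, f, g, h, i}  B4 = {a, b, g, h, i}  B5 = {a, c, g, h, i}
Tree: B1–B2, B2–B3, B3–B4, B4–B5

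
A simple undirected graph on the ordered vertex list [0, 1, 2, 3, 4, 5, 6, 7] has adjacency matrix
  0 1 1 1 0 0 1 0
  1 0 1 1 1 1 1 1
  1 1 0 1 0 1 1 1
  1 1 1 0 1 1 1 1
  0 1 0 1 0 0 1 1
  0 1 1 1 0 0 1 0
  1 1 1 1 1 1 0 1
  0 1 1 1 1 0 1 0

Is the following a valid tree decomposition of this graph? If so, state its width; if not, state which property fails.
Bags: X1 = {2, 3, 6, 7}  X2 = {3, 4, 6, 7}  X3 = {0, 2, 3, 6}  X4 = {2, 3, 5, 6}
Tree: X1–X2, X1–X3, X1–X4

A tree decomposition must satisfy three properties: every vertex lies in some bag; for every edge, both endpoints lie together in some bag; and for every vertex, the bags containing it form a connected subtree. Here vertex 1 appears in no bag, so the decomposition is invalid.

No — vertex 1 appears in no bag.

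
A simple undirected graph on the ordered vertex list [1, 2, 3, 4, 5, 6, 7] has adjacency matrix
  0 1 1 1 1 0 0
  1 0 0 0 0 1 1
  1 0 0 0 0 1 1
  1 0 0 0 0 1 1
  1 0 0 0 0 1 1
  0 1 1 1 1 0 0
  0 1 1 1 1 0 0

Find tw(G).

3

A width-3 tree decomposition is:
Bags: B1 = {1, 2, 6, 7}  B2 = {1, 5, 6, 7}  B3 = {1, 4, 6, 7}  B4 = {1, 3, 6, 7}
Tree: B1–B2, B2–B3, B3–B4
Every bag has size at most 4, so the width is 4 − 1 = 3 and tw(G) ≤ 3. For the lower bound: the 4 vertex sets {1,2}, {5,7}, {6}, {4} are disjoint, each induces a connected subgraph, and every pair is joined by at least one edge of G. Contracting each set to a single vertex therefore yields K_{4} as a minor, and since treewidth is minor-monotone, tw(G) ≥ tw(K_{4}) = 3. Combining the bounds, tw(G) = 3.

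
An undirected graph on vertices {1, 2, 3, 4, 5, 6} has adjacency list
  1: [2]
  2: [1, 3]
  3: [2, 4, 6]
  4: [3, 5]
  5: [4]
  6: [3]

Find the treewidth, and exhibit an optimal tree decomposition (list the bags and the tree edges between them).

Each bag holds 2 vertices, so the decomposition has width 1, which upper-bounds the treewidth. Since G has at least one edge (e.g. 3–2), it is not an edgeless graph, so tw(G) ≥ 1. Hence tw(G) = 1 exactly.

Treewidth 1.
Bags: B1 = {2, 3}  B2 = {3, 4}  B3 = {4, 5}  B4 = {1, 2}  B5 = {3, 6}
Tree: B1–B2, B2–B3, B1–B4, B2–B5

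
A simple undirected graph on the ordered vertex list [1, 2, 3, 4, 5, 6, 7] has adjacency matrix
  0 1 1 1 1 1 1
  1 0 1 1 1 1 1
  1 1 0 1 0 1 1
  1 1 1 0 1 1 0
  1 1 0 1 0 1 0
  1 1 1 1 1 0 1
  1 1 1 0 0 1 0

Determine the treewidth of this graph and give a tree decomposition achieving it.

Treewidth 4.
Bags: B1 = {1, 2, 3, 4, 6}  B2 = {1, 2, 3, 6, 7}  B3 = {1, 2, 4, 5, 6}
Tree: B1–B2, B1–B3

Each bag holds 5 vertices, so the decomposition has width 4, which upper-bounds the treewidth. For the lower bound, the 5 vertices {1, 2, 3, 4, 6} are pairwise adjacent, and any tree decomposition puts a clique entirely inside one bag — forcing width ≥ 4. Therefore the treewidth is 4.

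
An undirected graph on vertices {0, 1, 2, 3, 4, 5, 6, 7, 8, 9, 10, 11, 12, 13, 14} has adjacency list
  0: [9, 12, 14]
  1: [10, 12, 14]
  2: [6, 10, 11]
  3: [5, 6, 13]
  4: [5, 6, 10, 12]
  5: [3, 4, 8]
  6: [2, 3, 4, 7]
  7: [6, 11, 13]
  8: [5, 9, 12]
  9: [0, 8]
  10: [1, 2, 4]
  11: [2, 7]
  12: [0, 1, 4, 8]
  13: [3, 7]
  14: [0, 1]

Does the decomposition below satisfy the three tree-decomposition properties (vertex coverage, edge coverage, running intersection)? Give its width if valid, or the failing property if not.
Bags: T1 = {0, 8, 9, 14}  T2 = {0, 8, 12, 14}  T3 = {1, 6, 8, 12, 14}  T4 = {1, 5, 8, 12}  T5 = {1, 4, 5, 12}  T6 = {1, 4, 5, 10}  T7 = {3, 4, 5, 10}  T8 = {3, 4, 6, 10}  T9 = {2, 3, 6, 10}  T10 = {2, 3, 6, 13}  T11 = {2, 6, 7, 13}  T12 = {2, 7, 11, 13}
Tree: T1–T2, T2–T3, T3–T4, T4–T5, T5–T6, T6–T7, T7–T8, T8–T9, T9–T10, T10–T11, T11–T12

A tree decomposition must satisfy three properties: every vertex lies in some bag; for every edge, both endpoints lie together in some bag; and for every vertex, the bags containing it form a connected subtree. Here bags containing vertex 6 are not connected in the tree, so the decomposition is invalid.

No — bags containing vertex 6 are not connected in the tree.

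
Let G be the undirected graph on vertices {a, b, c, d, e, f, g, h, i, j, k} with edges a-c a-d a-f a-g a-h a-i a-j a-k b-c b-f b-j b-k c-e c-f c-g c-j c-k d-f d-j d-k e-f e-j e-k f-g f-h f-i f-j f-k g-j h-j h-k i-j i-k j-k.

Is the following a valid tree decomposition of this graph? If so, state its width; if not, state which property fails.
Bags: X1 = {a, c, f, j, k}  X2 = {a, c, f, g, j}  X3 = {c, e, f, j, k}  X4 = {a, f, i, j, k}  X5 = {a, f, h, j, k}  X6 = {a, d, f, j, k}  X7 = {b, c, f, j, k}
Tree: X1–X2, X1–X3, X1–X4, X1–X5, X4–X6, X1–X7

Checking the three conditions: (i) the bags cover all of {a, b, c, d, e, f, g, h, i, j, k}; (ii) for each edge, some bag contains both endpoints; (iii) the bags containing any fixed vertex form a subtree. All hold, so the decomposition is valid with width 5 − 1 = 4.

Yes; width 4.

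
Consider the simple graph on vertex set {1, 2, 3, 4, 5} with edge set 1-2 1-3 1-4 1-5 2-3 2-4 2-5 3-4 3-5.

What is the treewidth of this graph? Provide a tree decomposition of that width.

Treewidth 3.
Bags: B1 = {1, 2, 3, 5}  B2 = {1, 2, 3, 4}
Tree: B1–B2

Each bag holds 4 vertices, so the decomposition has width 3, which upper-bounds the treewidth. Conversely, {1, 2, 3, 4} is a clique of size 4, and the vertices of any clique must share a bag in every tree decomposition; so some bag has ≥ 4 vertices and tw(G) ≥ 3. The upper and lower bounds meet at 3, so that is the treewidth.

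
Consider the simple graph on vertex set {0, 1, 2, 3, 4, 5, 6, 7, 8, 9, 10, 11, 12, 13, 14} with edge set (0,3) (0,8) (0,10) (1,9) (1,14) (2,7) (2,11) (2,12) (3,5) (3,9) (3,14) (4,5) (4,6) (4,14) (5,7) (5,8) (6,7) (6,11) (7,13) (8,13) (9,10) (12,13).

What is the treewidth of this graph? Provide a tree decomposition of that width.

Treewidth 3.
One such decomposition:
Bags: B1 = {2, 6, 11, 12}  B2 = {2, 6, 7, 12}  B3 = {6, 7, 12, 13}  B4 = {4, 6, 7, 13}  B5 = {4, 5, 7, 13}  B6 = {4, 5, 8, 13}  B7 = {4, 5, 8, 14}  B8 = {3, 5, 8, 14}  B9 = {0, 3, 8, 14}  B10 = {0, 1, 3, 14}  B11 = {0, 1, 3, 9}  B12 = {0, 1, 9, 10}
Tree: B1–B2, B2–B3, B3–B4, B4–B5, B5–B6, B6–B7, B7–B8, B8–B9, B9–B10, B10–B11, B11–B12

Every bag has size at most 4, so the width is 4 − 1 = 3 and tw(G) ≤ 3. For the lower bound: the 4 vertex sets {2,11,12}, {6}, {7}, {4,5,8,13} are disjoint, each induces a connected subgraph, and every pair is joined by at least one edge of G. Contracting each set to a single vertex therefore yields K_{4} as a minor, and since treewidth is minor-monotone, tw(G) ≥ tw(K_{4}) = 3. Hence tw(G) = 3 exactly.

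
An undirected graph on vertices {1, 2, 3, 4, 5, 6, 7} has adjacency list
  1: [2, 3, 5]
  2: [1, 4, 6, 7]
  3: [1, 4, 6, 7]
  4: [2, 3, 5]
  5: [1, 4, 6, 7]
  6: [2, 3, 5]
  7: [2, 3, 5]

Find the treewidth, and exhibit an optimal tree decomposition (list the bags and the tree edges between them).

Treewidth 3.
Bags: B1 = {2, 3, 5, 6}  B2 = {2, 3, 5, 7}  B3 = {1, 2, 3, 5}  B4 = {2, 3, 4, 5}
Tree: B1–B2, B2–B3, B3–B4

Every bag has size at most 4, so the width is 4 − 1 = 3 and tw(G) ≤ 3. For the lower bound: the 4 vertex sets {5,6}, {3,7}, {2}, {1} are disjoint, each induces a connected subgraph, and every pair is joined by at least one edge of G. Contracting each set to a single vertex therefore yields K_{4} as a minor, and since treewidth is minor-monotone, tw(G) ≥ tw(K_{4}) = 3. Therefore the treewidth is 3.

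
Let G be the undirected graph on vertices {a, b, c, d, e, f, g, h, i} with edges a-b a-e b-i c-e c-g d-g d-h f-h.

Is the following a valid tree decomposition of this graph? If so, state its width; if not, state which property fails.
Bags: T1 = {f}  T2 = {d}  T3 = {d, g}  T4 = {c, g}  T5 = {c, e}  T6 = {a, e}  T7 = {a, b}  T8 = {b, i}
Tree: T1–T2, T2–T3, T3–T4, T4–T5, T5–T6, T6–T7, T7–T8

A tree decomposition must satisfy three properties: every vertex lies in some bag; for every edge, both endpoints lie together in some bag; and for every vertex, the bags containing it form a connected subtree. Here vertex h appears in no bag, so the decomposition is invalid.

No — vertex h appears in no bag.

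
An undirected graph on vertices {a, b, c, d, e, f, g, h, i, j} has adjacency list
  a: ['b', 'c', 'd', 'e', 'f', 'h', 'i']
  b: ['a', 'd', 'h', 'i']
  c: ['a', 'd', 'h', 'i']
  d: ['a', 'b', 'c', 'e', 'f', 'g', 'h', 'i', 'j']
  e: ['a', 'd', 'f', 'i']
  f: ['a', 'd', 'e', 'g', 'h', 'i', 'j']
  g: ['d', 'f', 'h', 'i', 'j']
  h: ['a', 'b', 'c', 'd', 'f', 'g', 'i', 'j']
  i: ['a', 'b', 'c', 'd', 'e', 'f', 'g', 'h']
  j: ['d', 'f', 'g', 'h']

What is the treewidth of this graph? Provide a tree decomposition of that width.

Each bag holds 5 vertices, so the decomposition has width 4, which upper-bounds the treewidth. On the other hand G contains the 5-clique {a, d, e, f, i}. A clique must lie in a single bag of any decomposition, so no decomposition can have width below 4. Hence tw(G) = 4 exactly.

Treewidth 4.
One optimal decomposition is:
Bags: B1 = {d, f, g, h, i}  B2 = {a, d, f, h, i}  B3 = {a, b, d, h, i}  B4 = {a, d, e, f, i}  B5 = {a, c, d, h, i}  B6 = {d, f, g, h, j}
Tree: B1–B2, B2–B3, B2–B4, B3–B5, B1–B6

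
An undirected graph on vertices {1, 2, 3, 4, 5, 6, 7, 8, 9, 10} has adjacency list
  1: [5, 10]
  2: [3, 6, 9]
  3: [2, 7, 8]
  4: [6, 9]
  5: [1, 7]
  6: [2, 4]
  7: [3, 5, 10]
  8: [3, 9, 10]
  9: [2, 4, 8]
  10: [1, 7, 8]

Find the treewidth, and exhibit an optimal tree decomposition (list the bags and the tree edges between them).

The largest bag has 3 vertices, giving width 2; this decomposition certifies tw(G) ≤ 2. For the lower bound, G contains the cycle 6–4–9–2–6, so G is not a forest; only forests have treewidth ≤ 1, hence tw(G) ≥ 2. The upper and lower bounds meet at 2, so that is the treewidth.

Treewidth 2.
One such decomposition:
Bags: B1 = {2, 4, 6}  B2 = {2, 4, 9}  B3 = {2, 3, 9}  B4 = {3, 8, 9}  B5 = {3, 7, 8}  B6 = {7, 8, 10}  B7 = {5, 7, 10}  B8 = {1, 5, 10}
Tree: B1–B2, B2–B3, B3–B4, B4–B5, B5–B6, B6–B7, B7–B8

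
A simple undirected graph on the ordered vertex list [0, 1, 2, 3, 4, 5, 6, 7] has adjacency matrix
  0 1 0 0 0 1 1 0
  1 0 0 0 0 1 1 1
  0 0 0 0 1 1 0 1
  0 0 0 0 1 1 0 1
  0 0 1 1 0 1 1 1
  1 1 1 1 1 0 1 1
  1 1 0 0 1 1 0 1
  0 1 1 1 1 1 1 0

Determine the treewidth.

3

A width-3 tree decomposition is:
Bags: B1 = {3, 4, 5, 7}  B2 = {4, 5, 6, 7}  B3 = {1, 5, 6, 7}  B4 = {2, 4, 5, 7}  B5 = {0, 1, 5, 6}
Tree: B1–B2, B2–B3, B2–B4, B3–B5
Each bag holds 4 vertices, so the decomposition has width 3, which upper-bounds the treewidth. For the lower bound, the 4 vertices {0, 1, 5, 6} are pairwise adjacent, and any tree decomposition puts a clique entirely inside one bag — forcing width ≥ 3. Combining the bounds, tw(G) = 3.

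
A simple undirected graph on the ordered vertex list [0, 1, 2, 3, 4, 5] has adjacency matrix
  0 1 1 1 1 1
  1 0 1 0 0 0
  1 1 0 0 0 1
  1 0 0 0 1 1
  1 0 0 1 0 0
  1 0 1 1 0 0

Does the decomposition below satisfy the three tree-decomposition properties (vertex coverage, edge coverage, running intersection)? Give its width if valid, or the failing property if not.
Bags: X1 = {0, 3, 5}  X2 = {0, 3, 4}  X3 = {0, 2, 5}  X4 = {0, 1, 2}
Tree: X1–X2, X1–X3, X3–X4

Vertex coverage: the bags together contain {0, 1, 2, 3, 4, 5}, the full vertex set. Edge coverage: each edge of G has both endpoints in at least one bag. Running intersection: for every vertex, the bags containing it form a connected subtree. All three properties hold, so this is a valid tree decomposition of width max|bag| − 1 = 2, and hence tw(G) ≤ 2.

Yes; width 2.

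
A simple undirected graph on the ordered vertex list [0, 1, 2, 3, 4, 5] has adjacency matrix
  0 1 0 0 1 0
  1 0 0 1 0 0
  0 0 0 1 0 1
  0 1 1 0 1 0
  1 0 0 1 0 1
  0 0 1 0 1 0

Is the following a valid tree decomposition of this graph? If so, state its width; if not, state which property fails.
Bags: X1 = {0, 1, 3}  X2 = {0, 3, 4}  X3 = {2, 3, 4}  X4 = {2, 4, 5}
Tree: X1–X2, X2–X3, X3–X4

Yes; width 2.

Checking the three conditions: (i) the bags cover all of {0, 1, 2, 3, 4, 5}; (ii) for each edge, some bag contains both endpoints; (iii) the bags containing any fixed vertex form a subtree. All hold, so the decomposition is valid with width 3 − 1 = 2.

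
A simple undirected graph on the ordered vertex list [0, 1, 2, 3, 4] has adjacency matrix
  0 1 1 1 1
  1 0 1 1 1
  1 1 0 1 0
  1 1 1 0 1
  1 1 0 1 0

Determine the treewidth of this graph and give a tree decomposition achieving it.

Treewidth 3.
Bags: B1 = {0, 1, 3, 4}  B2 = {0, 1, 2, 3}
Tree: B1–B2

The largest bag has 4 vertices, giving width 3; this decomposition certifies tw(G) ≤ 3. On the other hand G contains the 4-clique {0, 1, 2, 3}. A clique must lie in a single bag of any decomposition, so no decomposition can have width below 3. Therefore the treewidth is 3.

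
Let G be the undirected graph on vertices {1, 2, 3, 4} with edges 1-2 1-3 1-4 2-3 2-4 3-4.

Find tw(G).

A width-3 tree decomposition is:
Bags: B1 = {1, 2, 3, 4}
Tree: (single bag)
A single bag containing all 4 vertices is trivially a valid decomposition of width 3. On the other hand G contains the 4-clique {1, 2, 3, 4}. A clique must lie in a single bag of any decomposition, so no decomposition can have width below 3. Therefore the treewidth is 3.

3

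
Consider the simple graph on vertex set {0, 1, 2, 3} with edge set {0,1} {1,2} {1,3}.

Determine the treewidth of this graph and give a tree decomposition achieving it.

Each bag holds 2 vertices, so the decomposition has width 1, which upper-bounds the treewidth. Any graph with an edge has treewidth ≥ 1, and G has the edge 1–3. The upper and lower bounds meet at 1, so that is the treewidth.

Treewidth 1.
One optimal decomposition is:
Bags: B1 = {1, 3}  B2 = {1, 2}  B3 = {0, 1}
Tree: B1–B2, B1–B3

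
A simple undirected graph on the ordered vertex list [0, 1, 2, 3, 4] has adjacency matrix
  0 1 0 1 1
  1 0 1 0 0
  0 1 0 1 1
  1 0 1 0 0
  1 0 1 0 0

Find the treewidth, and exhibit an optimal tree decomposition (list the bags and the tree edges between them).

Each bag holds 3 vertices, so the decomposition has width 2, which upper-bounds the treewidth. The edges 1–2–3–0–1 form a cycle, so G is not a tree and its treewidth is at least 2. Hence tw(G) = 2 exactly.

Treewidth 2.
One such decomposition:
Bags: B1 = {0, 1, 2}  B2 = {0, 2, 3}  B3 = {0, 2, 4}
Tree: B1–B2, B2–B3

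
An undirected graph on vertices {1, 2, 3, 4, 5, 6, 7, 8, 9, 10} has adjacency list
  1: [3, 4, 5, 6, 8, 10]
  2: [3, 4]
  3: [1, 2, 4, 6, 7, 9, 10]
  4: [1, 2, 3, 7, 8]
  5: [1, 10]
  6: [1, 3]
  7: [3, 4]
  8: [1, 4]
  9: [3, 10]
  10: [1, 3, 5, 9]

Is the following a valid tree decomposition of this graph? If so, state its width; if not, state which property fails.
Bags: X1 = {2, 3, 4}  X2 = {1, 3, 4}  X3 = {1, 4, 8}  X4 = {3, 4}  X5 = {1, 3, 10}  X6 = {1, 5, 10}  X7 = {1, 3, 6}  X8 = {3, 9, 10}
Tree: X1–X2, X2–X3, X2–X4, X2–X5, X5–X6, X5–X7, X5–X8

No — vertex 7 appears in no bag.

A tree decomposition must satisfy three properties: every vertex lies in some bag; for every edge, both endpoints lie together in some bag; and for every vertex, the bags containing it form a connected subtree. Here vertex 7 appears in no bag, so the decomposition is invalid.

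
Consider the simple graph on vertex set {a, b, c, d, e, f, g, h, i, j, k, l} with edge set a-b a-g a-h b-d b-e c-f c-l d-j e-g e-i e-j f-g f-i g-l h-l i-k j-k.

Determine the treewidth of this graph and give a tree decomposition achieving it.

Every bag has size at most 4, so the width is 4 − 1 = 3 and tw(G) ≤ 3. For the lower bound: the 4 vertex sets {d,j,k}, {b}, {e}, {a,f,g,i} are disjoint, each induces a connected subgraph, and every pair is joined by at least one edge of G. Contracting each set to a single vertex therefore yields K_{4} as a minor, and since treewidth is minor-monotone, tw(G) ≥ tw(K_{4}) = 3. The upper and lower bounds meet at 3, so that is the treewidth.

Treewidth 3.
One such decomposition:
Bags: B1 = {b, d, j, k}  B2 = {b, e, j, k}  B3 = {b, e, i, k}  B4 = {a, b, e, i}  B5 = {a, e, g, i}  B6 = {a, f, g, i}  B7 = {a, f, g, h}  B8 = {f, g, h, l}  B9 = {c, f, h, l}
Tree: B1–B2, B2–B3, B3–B4, B4–B5, B5–B6, B6–B7, B7–B8, B8–B9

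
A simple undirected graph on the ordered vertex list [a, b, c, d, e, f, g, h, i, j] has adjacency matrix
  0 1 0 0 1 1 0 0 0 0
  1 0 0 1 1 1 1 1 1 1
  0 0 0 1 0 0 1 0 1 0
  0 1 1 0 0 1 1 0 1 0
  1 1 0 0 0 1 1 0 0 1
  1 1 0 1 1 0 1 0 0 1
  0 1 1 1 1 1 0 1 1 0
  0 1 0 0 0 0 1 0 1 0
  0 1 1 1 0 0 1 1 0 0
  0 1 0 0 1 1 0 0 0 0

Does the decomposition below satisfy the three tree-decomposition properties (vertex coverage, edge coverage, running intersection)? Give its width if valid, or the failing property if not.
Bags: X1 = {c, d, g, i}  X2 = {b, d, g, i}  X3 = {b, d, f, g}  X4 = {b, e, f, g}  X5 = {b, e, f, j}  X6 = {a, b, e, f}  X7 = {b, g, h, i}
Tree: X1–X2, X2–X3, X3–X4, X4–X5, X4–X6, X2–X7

Yes; width 3.

Vertex coverage: the bags together contain {a, b, c, d, e, f, g, h, i, j}, the full vertex set. Edge coverage: each edge of G has both endpoints in at least one bag. Running intersection: for every vertex, the bags containing it form a connected subtree. All three properties hold, so this is a valid tree decomposition of width max|bag| − 1 = 3, and hence tw(G) ≤ 3.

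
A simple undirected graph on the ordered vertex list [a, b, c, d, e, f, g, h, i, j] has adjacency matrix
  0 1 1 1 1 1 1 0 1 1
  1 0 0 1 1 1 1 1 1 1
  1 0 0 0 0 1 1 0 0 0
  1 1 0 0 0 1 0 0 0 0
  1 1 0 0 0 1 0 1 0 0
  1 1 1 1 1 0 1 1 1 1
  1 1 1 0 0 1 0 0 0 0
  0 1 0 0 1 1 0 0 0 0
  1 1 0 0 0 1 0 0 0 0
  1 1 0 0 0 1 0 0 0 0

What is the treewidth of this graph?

3

A width-3 tree decomposition is:
Bags: B1 = {a, b, f, g}  B2 = {a, b, f, j}  B3 = {a, b, e, f}  B4 = {a, b, d, f}  B5 = {b, e, f, h}  B6 = {a, b, f, i}  B7 = {a, c, f, g}
Tree: B1–B2, B1–B3, B1–B4, B3–B5, B3–B6, B1–B7
The largest bag has 4 vertices, giving width 3; this decomposition certifies tw(G) ≤ 3. On the other hand G contains the 4-clique {a, c, f, g}. A clique must lie in a single bag of any decomposition, so no decomposition can have width below 3. Therefore the treewidth is 3.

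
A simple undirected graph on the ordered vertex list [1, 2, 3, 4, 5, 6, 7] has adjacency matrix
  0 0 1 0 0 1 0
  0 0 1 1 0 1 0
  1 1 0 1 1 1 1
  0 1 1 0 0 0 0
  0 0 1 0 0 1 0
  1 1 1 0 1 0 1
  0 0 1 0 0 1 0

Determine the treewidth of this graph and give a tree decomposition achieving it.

The largest bag has 3 vertices, giving width 2; this decomposition certifies tw(G) ≤ 2. On the other hand G contains the 3-clique {2, 3, 4}. A clique must lie in a single bag of any decomposition, so no decomposition can have width below 2. The upper and lower bounds meet at 2, so that is the treewidth.

Treewidth 2.
Bags: B1 = {3, 5, 6}  B2 = {2, 3, 6}  B3 = {3, 6, 7}  B4 = {2, 3, 4}  B5 = {1, 3, 6}
Tree: B1–B2, B1–B3, B2–B4, B2–B5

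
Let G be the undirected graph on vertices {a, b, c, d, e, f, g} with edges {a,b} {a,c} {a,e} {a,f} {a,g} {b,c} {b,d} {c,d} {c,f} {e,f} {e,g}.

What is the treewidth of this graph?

A width-2 tree decomposition is:
Bags: B1 = {b, c, d}  B2 = {a, b, c}  B3 = {a, c, f}  B4 = {a, e, f}  B5 = {a, e, g}
Tree: B1–B2, B2–B3, B3–B4, B4–B5
The largest bag has 3 vertices, giving width 2; this decomposition certifies tw(G) ≤ 2. Conversely, {b, c, d} is a clique of size 3, and the vertices of any clique must share a bag in every tree decomposition; so some bag has ≥ 3 vertices and tw(G) ≥ 2. Hence tw(G) = 2 exactly.

2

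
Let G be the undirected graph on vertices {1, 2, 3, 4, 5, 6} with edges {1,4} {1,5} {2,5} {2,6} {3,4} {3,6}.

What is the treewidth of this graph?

A width-2 tree decomposition is:
Bags: B1 = {1, 4, 5}  B2 = {3, 4, 5}  B3 = {3, 5, 6}  B4 = {2, 5, 6}
Tree: B1–B2, B2–B3, B3–B4
Every bag has size at most 3, so the width is 3 − 1 = 2 and tw(G) ≤ 2. The edges 5–1–4–3–6–2–5 form a cycle, so G is not a tree and its treewidth is at least 2. Hence tw(G) = 2 exactly.

2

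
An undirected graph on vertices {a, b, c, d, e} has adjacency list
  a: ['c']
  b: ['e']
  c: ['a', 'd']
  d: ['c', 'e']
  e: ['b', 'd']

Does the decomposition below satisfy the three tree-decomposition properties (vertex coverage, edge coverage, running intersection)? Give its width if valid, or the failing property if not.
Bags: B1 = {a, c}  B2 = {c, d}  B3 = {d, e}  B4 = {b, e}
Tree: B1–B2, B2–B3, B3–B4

Checking the three conditions: (i) the bags cover all of {a, b, c, d, e}; (ii) for each edge, some bag contains both endpoints; (iii) the bags containing any fixed vertex form a subtree. All hold, so the decomposition is valid with width 2 − 1 = 1.

Yes; width 1.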